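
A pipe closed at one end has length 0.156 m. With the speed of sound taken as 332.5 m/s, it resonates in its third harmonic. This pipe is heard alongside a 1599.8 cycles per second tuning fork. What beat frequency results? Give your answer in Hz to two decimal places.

Closed pipe (odd harmonics): f_n = n·v/(4L) = 3·332.5/(4·0.156) = 1598.5577 Hz.
f_beat = |1598.5577 − 1599.8| = 1.24 Hz.

1.24 Hz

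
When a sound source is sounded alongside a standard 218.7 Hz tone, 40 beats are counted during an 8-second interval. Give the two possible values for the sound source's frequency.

Beat frequency = 40/8 = 5 Hz.
|f − 218.7| = 5, so f = 218.7 ± 5.

213.7 Hz or 223.7 Hz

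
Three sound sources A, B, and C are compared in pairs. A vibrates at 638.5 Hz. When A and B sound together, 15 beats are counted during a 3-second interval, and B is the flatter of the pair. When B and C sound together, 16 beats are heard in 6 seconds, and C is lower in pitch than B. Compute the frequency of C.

A–B: Beat frequency = 15/3 = 5 Hz.
B is below A, so f_B = 638.5 − 5 = 633.5 Hz.
B–C: Beat frequency = 16/6 = 2.6667 Hz.
C is below B, so f_C = 633.5 − 2.6667 = 630.8333 Hz.

630.8333 Hz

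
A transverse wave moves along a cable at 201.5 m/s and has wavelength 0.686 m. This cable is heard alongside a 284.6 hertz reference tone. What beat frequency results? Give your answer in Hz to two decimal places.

9.13 Hz

Source frequency f = v/λ = 201.5/0.686 = 293.7318 Hz.
f_beat = |293.7318 − 284.6| = 9.13 Hz.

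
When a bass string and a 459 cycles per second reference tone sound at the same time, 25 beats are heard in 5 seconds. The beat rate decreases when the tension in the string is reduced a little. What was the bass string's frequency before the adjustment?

464 Hz

Beat frequency = 25/5 = 5 Hz.
|f − 459| = 5, so the bass string was at either 454 Hz or 464 Hz.
Lower tension means lower frequency; the adjustment lowers the bass string's frequency.
The beat rate fell, so the adjustment moved the bass string toward 459 Hz — it must have started above the reference.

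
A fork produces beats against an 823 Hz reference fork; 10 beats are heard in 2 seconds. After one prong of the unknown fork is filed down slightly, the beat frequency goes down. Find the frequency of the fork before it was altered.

818 Hz

Beat frequency = 10/2 = 5 Hz.
|f − 823| = 5, so the fork was at either 818 Hz or 828 Hz.
Filing a prong removes mass and raises the fork's frequency; the adjustment raises the fork's frequency.
The beat rate fell, so the adjustment moved the fork toward 823 Hz — it must have started below the reference.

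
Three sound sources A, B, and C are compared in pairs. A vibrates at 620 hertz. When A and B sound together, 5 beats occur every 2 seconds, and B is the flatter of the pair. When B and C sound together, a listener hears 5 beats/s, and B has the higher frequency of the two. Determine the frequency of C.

612.5 Hz

A–B: Beat frequency = 5/2 = 2.5 Hz.
B is below A, so f_B = 620 − 2.5 = 617.5 Hz.
C is below B, so f_C = 617.5 − 5 = 612.5 Hz.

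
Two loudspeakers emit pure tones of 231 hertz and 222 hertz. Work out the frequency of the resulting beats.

9 Hz

f_beat = |f₁ − f₂|.
|231 − 222| = 9 Hz.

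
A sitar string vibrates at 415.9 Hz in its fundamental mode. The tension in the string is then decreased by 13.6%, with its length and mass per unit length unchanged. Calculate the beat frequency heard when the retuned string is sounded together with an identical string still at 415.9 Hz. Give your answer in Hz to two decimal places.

29.31 Hz

For a string, f ∝ √T, so the new frequency is 415.9·√0.864 = 386.5857 Hz.
f_beat = |386.5857 − 415.9| = 29.31 Hz.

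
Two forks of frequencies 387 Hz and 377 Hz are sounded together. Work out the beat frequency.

10 Hz

The beat frequency equals the magnitude of the frequency difference.
|387 − 377| = 10 Hz.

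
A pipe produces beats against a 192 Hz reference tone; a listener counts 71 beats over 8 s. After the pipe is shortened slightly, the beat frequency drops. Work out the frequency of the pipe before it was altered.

183.125 Hz

Beat frequency = 71/8 = 8.875 Hz.
|f − 192| = 8.875, so the pipe was at either 183.125 Hz or 200.875 Hz.
A shorter pipe has a higher fundamental; the adjustment raises the pipe's frequency.
The beat rate fell, so the adjustment moved the pipe toward 192 Hz — it must have started below the reference.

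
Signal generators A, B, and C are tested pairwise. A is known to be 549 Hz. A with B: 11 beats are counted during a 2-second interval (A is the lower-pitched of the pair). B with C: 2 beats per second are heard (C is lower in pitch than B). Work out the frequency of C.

A–B: Beat frequency = 11/2 = 5.5 Hz.
B is above A, so f_B = 549 + 5.5 = 554.5 Hz.
C is below B, so f_C = 554.5 − 2 = 552.5 Hz.

552.5 Hz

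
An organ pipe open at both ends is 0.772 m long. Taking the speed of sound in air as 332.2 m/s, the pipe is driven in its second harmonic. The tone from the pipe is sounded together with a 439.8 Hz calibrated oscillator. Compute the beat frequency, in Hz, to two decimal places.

Open pipe: f_n = n·v/(2L) = 2·332.2/(2·0.772) = 430.3109 Hz.
f_beat = |430.3109 − 439.8| = 9.49 Hz.

9.49 Hz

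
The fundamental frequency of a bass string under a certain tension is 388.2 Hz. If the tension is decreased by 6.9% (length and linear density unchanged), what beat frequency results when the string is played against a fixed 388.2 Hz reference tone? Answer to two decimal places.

For a string, f ∝ √T, so the new frequency is 388.2·√0.931 = 374.5677 Hz.
f_beat = |374.5677 − 388.2| = 13.63 Hz.

13.63 Hz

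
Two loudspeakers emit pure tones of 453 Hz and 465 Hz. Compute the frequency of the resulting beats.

The beat frequency equals the magnitude of the frequency difference.
|453 − 465| = 12 Hz.

12 Hz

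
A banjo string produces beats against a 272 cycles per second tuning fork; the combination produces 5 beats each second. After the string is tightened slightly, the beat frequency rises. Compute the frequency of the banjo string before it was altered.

|f − 272| = 5, so the banjo string was at either 267 Hz or 277 Hz.
Increasing tension raises a string's frequency; the adjustment raises the banjo string's frequency.
The beat rate rose, so the adjustment moved the banjo string further from 272 Hz — it was already above the reference.

277 Hz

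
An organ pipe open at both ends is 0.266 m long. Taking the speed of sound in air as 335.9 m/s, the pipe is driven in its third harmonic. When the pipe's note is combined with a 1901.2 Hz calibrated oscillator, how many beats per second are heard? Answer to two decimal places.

7.03 Hz

Open pipe: f_n = n·v/(2L) = 3·335.9/(2·0.266) = 1894.1729 Hz.
f_beat = |1894.1729 − 1901.2| = 7.03 Hz.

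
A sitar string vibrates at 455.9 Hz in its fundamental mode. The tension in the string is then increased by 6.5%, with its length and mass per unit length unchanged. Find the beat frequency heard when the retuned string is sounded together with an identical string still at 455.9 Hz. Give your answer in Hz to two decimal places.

14.58 Hz

For a string, f ∝ √T, so the new frequency is 455.9·√1.065 = 470.4835 Hz.
f_beat = |470.4835 − 455.9| = 14.58 Hz.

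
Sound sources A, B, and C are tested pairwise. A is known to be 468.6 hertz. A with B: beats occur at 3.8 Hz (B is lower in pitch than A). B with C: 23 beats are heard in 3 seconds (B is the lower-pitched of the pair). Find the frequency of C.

472.4667 Hz

B is below A, so f_B = 468.6 − 3.8 = 464.8 Hz.
B–C: Beat frequency = 23/3 = 7.6667 Hz.
C is above B, so f_C = 464.8 + 7.6667 = 472.4667 Hz.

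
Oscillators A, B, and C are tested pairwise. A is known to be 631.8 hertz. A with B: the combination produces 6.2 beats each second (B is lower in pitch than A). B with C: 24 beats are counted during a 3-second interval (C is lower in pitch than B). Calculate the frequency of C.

B is below A, so f_B = 631.8 − 6.2 = 625.6 Hz.
B–C: Beat frequency = 24/3 = 8 Hz.
C is below B, so f_C = 625.6 − 8 = 617.6 Hz.

617.6 Hz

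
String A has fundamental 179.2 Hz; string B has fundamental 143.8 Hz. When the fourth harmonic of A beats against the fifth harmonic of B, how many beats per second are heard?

2.2 Hz

Fourth harmonic of the first: 4·179.2 = 716.8 Hz.
Fifth harmonic of the second: 5·143.8 = 719.0 Hz.
f_beat = |716.8 − 719.0| = 2.2 Hz.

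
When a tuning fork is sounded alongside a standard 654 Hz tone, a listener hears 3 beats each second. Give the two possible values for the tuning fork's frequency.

651 Hz or 657 Hz

|f − 654| = 3, so f = 654 ± 3.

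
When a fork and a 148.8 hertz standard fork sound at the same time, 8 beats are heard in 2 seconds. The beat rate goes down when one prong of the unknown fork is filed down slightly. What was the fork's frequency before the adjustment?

144.8 Hz

Beat frequency = 8/2 = 4 Hz.
|f − 148.8| = 4, so the fork was at either 144.8 Hz or 152.8 Hz.
Filing a prong removes mass and raises the fork's frequency; the adjustment raises the fork's frequency.
The beat rate fell, so the adjustment moved the fork toward 148.8 Hz — it must have started below the reference.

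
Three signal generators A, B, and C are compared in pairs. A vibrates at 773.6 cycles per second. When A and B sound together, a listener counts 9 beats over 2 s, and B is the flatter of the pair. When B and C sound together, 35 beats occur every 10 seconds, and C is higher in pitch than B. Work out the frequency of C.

A–B: Beat frequency = 9/2 = 4.5 Hz.
B is below A, so f_B = 773.6 − 4.5 = 769.1 Hz.
B–C: Beat frequency = 35/10 = 3.5 Hz.
C is above B, so f_C = 769.1 + 3.5 = 772.6 Hz.

772.6 Hz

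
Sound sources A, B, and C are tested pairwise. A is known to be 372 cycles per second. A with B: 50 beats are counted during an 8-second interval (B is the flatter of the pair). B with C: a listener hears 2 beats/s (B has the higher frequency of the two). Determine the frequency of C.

363.75 Hz

A–B: Beat frequency = 50/8 = 6.25 Hz.
B is below A, so f_B = 372 − 6.25 = 365.75 Hz.
C is below B, so f_C = 365.75 − 2 = 363.75 Hz.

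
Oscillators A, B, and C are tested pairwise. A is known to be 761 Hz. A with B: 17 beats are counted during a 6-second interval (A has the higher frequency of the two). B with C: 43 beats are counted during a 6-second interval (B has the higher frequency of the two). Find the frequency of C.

751 Hz

A–B: Beat frequency = 17/6 = 2.8333 Hz.
B is below A, so f_B = 761 − 2.8333 = 758.1667 Hz.
B–C: Beat frequency = 43/6 = 7.1667 Hz.
C is below B, so f_C = 758.1667 − 7.1667 = 751 Hz.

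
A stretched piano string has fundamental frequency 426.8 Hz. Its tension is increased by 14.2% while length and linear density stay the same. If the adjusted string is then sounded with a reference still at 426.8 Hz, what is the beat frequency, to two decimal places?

29.30 Hz

For a string, f ∝ √T, so the new frequency is 426.8·√1.142 = 456.0973 Hz.
f_beat = |456.0973 − 426.8| = 29.30 Hz.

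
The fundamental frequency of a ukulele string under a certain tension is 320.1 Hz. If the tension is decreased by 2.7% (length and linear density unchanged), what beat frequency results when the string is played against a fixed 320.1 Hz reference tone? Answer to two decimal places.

4.35 Hz

For a string, f ∝ √T, so the new frequency is 320.1·√0.973 = 315.7491 Hz.
f_beat = |315.7491 − 320.1| = 4.35 Hz.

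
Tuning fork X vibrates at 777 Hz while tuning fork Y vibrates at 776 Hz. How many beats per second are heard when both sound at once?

Beats arise from superposition of two nearby frequencies; the beat rate is |f₁ − f₂|.
|777 − 776| = 1 Hz.

1 Hz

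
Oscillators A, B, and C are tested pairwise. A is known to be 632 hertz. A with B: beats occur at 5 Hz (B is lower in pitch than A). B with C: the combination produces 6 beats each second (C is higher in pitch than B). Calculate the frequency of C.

633 Hz

B is below A, so f_B = 632 − 5 = 627 Hz.
C is above B, so f_C = 627 + 6 = 633 Hz.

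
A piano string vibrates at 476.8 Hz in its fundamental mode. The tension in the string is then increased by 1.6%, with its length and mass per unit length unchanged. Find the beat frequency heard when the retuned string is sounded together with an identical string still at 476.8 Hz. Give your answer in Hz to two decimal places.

3.80 Hz

For a string, f ∝ √T, so the new frequency is 476.8·√1.016 = 480.5993 Hz.
f_beat = |480.5993 − 476.8| = 3.80 Hz.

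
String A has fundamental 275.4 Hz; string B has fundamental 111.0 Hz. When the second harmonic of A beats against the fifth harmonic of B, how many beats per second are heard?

4.2 Hz

Second harmonic of the first: 2·275.4 = 550.8 Hz.
Fifth harmonic of the second: 5·111.0 = 555.0 Hz.
f_beat = |550.8 − 555.0| = 4.2 Hz.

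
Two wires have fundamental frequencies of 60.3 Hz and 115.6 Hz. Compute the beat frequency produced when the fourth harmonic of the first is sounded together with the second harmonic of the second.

10.0 Hz

Fourth harmonic of the first: 4·60.3 = 241.2 Hz.
Second harmonic of the second: 2·115.6 = 231.2 Hz.
f_beat = |241.2 − 231.2| = 10.0 Hz.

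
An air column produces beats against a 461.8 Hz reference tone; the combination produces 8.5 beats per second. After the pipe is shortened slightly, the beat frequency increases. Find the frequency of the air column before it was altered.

470.3 Hz

|f − 461.8| = 8.5, so the air column was at either 453.3 Hz or 470.3 Hz.
A shorter pipe has a higher fundamental; the adjustment raises the air column's frequency.
The beat rate rose, so the adjustment moved the air column further from 461.8 Hz — it was already above the reference.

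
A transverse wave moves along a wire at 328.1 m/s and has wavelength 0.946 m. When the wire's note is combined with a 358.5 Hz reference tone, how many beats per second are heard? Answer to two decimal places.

Source frequency f = v/λ = 328.1/0.946 = 346.8288 Hz.
f_beat = |346.8288 − 358.5| = 11.67 Hz.

11.67 Hz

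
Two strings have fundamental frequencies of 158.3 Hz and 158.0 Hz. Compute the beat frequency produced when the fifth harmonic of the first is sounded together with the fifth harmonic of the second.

Fifth harmonic of the first: 5·158.3 = 791.5 Hz.
Fifth harmonic of the second: 5·158.0 = 790.0 Hz.
f_beat = |791.5 − 790.0| = 1.5 Hz.

1.5 Hz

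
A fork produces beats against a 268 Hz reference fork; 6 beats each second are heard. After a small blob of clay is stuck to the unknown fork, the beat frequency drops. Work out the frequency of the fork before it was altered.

|f − 268| = 6, so the fork was at either 262 Hz or 274 Hz.
Adding mass to a fork lowers its frequency; the adjustment lowers the fork's frequency.
The beat rate fell, so the adjustment moved the fork toward 268 Hz — it must have started above the reference.

274 Hz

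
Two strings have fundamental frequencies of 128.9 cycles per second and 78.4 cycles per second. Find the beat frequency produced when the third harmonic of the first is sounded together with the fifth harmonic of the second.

Third harmonic of the first: 3·128.9 = 386.7 Hz.
Fifth harmonic of the second: 5·78.4 = 392.0 Hz.
f_beat = |386.7 − 392.0| = 5.3 Hz.

5.3 Hz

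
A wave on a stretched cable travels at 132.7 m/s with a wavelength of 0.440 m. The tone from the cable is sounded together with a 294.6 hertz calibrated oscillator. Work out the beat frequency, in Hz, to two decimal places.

6.99 Hz

Source frequency f = v/λ = 132.7/0.440 = 301.5909 Hz.
f_beat = |301.5909 − 294.6| = 6.99 Hz.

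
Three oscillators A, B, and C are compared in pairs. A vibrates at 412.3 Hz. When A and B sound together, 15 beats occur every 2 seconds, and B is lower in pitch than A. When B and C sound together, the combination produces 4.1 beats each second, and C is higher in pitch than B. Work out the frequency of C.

A–B: Beat frequency = 15/2 = 7.5 Hz.
B is below A, so f_B = 412.3 − 7.5 = 404.8 Hz.
C is above B, so f_C = 404.8 + 4.1 = 408.9 Hz.

408.9 Hz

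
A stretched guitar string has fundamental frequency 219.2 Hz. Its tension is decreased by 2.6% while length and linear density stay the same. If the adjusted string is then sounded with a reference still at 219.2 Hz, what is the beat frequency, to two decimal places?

2.87 Hz

For a string, f ∝ √T, so the new frequency is 219.2·√0.974 = 216.3316 Hz.
f_beat = |216.3316 − 219.2| = 2.87 Hz.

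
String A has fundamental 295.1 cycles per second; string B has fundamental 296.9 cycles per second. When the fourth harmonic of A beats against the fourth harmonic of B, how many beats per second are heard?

7.2 Hz

Fourth harmonic of the first: 4·295.1 = 1180.4 Hz.
Fourth harmonic of the second: 4·296.9 = 1187.6 Hz.
f_beat = |1180.4 − 1187.6| = 7.2 Hz.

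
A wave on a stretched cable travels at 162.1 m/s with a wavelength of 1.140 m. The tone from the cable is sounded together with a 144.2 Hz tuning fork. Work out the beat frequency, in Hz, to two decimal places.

Source frequency f = v/λ = 162.1/1.140 = 142.1930 Hz.
f_beat = |142.1930 − 144.2| = 2.01 Hz.

2.01 Hz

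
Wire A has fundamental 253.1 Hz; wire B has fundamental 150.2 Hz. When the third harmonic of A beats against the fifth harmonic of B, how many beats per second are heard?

8.3 Hz

Third harmonic of the first: 3·253.1 = 759.3 Hz.
Fifth harmonic of the second: 5·150.2 = 751.0 Hz.
f_beat = |759.3 − 751.0| = 8.3 Hz.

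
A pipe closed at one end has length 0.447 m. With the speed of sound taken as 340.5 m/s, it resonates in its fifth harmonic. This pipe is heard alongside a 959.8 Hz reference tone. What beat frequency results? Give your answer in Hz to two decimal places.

7.62 Hz

Closed pipe (odd harmonics): f_n = n·v/(4L) = 5·340.5/(4·0.447) = 952.1812 Hz.
f_beat = |952.1812 − 959.8| = 7.62 Hz.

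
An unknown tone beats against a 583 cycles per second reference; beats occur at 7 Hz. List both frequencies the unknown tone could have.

|f − 583| = 7, so f = 583 ± 7.

576 Hz or 590 Hz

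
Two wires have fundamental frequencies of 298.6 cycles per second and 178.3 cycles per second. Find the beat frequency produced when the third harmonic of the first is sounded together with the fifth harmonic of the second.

Third harmonic of the first: 3·298.6 = 895.8 Hz.
Fifth harmonic of the second: 5·178.3 = 891.5 Hz.
f_beat = |895.8 − 891.5| = 4.3 Hz.

4.3 Hz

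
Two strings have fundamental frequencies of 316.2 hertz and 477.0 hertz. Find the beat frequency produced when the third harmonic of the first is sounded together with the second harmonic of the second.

Third harmonic of the first: 3·316.2 = 948.6 Hz.
Second harmonic of the second: 2·477.0 = 954.0 Hz.
f_beat = |948.6 − 954.0| = 5.4 Hz.

5.4 Hz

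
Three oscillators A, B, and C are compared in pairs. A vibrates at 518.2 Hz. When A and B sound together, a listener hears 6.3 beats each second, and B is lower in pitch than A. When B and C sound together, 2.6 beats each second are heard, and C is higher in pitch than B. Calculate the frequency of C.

514.5 Hz

B is below A, so f_B = 518.2 − 6.3 = 511.9 Hz.
C is above B, so f_C = 511.9 + 2.6 = 514.5 Hz.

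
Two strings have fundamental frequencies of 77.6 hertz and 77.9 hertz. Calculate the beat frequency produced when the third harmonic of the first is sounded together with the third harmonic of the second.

Third harmonic of the first: 3·77.6 = 232.8 Hz.
Third harmonic of the second: 3·77.9 = 233.7 Hz.
f_beat = |232.8 − 233.7| = 0.9 Hz.

0.9 Hz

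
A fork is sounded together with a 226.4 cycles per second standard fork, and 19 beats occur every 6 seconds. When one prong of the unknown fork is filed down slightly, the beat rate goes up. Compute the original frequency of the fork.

229.5667 Hz

Beat frequency = 19/6 = 3.1667 Hz.
|f − 226.4| = 3.1667, so the fork was at either 223.2333 Hz or 229.5667 Hz.
Filing a prong removes mass and raises the fork's frequency; the adjustment raises the fork's frequency.
The beat rate rose, so the adjustment moved the fork further from 226.4 Hz — it was already above the reference.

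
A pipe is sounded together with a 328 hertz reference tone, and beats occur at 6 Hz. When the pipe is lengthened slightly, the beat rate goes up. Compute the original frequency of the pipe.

|f − 328| = 6, so the pipe was at either 322 Hz or 334 Hz.
A longer pipe has a lower fundamental; the adjustment lowers the pipe's frequency.
The beat rate rose, so the adjustment moved the pipe further from 328 Hz — it was already below the reference.

322 Hz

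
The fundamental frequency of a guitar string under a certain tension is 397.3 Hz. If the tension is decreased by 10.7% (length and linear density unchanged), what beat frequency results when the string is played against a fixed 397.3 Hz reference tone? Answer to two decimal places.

For a string, f ∝ √T, so the new frequency is 397.3·√0.893 = 375.4432 Hz.
f_beat = |375.4432 − 397.3| = 21.86 Hz.

21.86 Hz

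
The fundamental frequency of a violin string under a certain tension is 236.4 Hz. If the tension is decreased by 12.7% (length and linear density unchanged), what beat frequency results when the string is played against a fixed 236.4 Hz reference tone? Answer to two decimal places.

For a string, f ∝ √T, so the new frequency is 236.4·√0.873 = 220.8791 Hz.
f_beat = |220.8791 − 236.4| = 15.52 Hz.

15.52 Hz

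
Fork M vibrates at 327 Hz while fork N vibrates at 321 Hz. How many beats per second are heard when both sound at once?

f_beat = |f₁ − f₂|.
|327 − 321| = 6 Hz.

6 Hz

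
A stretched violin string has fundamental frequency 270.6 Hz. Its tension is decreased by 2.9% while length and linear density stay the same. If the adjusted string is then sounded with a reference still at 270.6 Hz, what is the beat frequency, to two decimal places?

3.95 Hz

For a string, f ∝ √T, so the new frequency is 270.6·√0.971 = 266.6474 Hz.
f_beat = |266.6474 − 270.6| = 3.95 Hz.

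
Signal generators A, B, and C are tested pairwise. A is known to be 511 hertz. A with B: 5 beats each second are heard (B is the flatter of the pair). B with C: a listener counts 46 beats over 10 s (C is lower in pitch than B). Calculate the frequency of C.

501.4 Hz

B is below A, so f_B = 511 − 5 = 506 Hz.
B–C: Beat frequency = 46/10 = 4.6 Hz.
C is below B, so f_C = 506 − 4.6 = 501.4 Hz.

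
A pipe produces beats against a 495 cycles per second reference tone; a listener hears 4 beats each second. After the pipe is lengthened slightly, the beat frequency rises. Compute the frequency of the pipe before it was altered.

|f − 495| = 4, so the pipe was at either 491 Hz or 499 Hz.
A longer pipe has a lower fundamental; the adjustment lowers the pipe's frequency.
The beat rate rose, so the adjustment moved the pipe further from 495 Hz — it was already below the reference.

491 Hz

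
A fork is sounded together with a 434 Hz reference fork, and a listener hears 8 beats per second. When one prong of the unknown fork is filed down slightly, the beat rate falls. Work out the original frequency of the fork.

426 Hz

|f − 434| = 8, so the fork was at either 426 Hz or 442 Hz.
Filing a prong removes mass and raises the fork's frequency; the adjustment raises the fork's frequency.
The beat rate fell, so the adjustment moved the fork toward 434 Hz — it must have started below the reference.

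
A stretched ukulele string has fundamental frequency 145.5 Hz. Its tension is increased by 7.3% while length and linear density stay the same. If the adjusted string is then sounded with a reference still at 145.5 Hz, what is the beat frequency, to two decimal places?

For a string, f ∝ √T, so the new frequency is 145.5·√1.073 = 150.7172 Hz.
f_beat = |150.7172 − 145.5| = 5.22 Hz.

5.22 Hz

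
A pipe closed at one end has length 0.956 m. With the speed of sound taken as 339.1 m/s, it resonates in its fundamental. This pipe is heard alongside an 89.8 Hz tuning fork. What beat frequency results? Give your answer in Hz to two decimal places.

1.12 Hz

Closed pipe (odd harmonics): f_n = n·v/(4L) = 1·339.1/(4·0.956) = 88.6768 Hz.
f_beat = |88.6768 − 89.8| = 1.12 Hz.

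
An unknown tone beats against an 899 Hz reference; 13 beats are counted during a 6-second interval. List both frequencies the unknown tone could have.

896.8333 Hz or 901.1667 Hz

Beat frequency = 13/6 = 2.1667 Hz.
|f − 899| = 2.1667, so f = 899 ± 2.1667.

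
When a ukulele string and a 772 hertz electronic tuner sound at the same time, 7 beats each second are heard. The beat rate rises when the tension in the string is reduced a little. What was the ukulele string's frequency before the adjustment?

|f − 772| = 7, so the ukulele string was at either 765 Hz or 779 Hz.
Lower tension means lower frequency; the adjustment lowers the ukulele string's frequency.
The beat rate rose, so the adjustment moved the ukulele string further from 772 Hz — it was already below the reference.

765 Hz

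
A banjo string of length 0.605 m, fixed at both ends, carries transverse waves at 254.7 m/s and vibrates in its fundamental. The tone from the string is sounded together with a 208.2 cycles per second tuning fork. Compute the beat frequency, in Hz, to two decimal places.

2.30 Hz

For a string fixed at both ends, f_n = n·v/(2L) = 1·254.7/(2·0.605) = 210.4959 Hz.
f_beat = |210.4959 − 208.2| = 2.30 Hz.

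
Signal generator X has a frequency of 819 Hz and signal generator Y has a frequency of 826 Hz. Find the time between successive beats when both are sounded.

0.143 s

f_beat = |819 − 826| = 7 Hz.
Beat period T = 1 / f_beat = 1 / 7 s.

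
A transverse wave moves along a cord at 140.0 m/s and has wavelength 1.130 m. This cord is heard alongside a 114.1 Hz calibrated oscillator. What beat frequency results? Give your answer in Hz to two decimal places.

9.79 Hz

Source frequency f = v/λ = 140.0/1.130 = 123.8938 Hz.
f_beat = |123.8938 − 114.1| = 9.79 Hz.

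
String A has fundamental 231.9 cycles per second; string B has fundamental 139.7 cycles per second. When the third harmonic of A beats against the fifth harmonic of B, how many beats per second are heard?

Third harmonic of the first: 3·231.9 = 695.7 Hz.
Fifth harmonic of the second: 5·139.7 = 698.5 Hz.
f_beat = |695.7 − 698.5| = 2.8 Hz.

2.8 Hz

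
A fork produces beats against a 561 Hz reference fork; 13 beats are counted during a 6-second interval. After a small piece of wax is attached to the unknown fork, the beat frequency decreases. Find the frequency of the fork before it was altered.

563.1667 Hz

Beat frequency = 13/6 = 2.1667 Hz.
|f − 561| = 2.1667, so the fork was at either 558.8333 Hz or 563.1667 Hz.
Loading a fork with wax lowers its frequency; the adjustment lowers the fork's frequency.
The beat rate fell, so the adjustment moved the fork toward 561 Hz — it must have started above the reference.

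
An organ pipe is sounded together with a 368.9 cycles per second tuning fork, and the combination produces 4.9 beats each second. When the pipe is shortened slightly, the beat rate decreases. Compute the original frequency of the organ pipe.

|f − 368.9| = 4.9, so the organ pipe was at either 364 Hz or 373.8 Hz.
A shorter pipe has a higher fundamental; the adjustment raises the organ pipe's frequency.
The beat rate fell, so the adjustment moved the organ pipe toward 368.9 Hz — it must have started below the reference.

364 Hz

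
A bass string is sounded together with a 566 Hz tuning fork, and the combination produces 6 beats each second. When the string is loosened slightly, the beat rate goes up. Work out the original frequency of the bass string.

|f − 566| = 6, so the bass string was at either 560 Hz or 572 Hz.
Reducing tension lowers a string's frequency; the adjustment lowers the bass string's frequency.
The beat rate rose, so the adjustment moved the bass string further from 566 Hz — it was already below the reference.

560 Hz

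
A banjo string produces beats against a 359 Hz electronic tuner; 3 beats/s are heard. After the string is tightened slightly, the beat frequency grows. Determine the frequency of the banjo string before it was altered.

362 Hz

|f − 359| = 3, so the banjo string was at either 356 Hz or 362 Hz.
Increasing tension raises a string's frequency; the adjustment raises the banjo string's frequency.
The beat rate rose, so the adjustment moved the banjo string further from 359 Hz — it was already above the reference.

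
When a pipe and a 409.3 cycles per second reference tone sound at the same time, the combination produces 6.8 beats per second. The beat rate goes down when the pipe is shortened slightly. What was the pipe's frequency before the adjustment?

402.5 Hz

|f − 409.3| = 6.8, so the pipe was at either 402.5 Hz or 416.1 Hz.
A shorter pipe has a higher fundamental; the adjustment raises the pipe's frequency.
The beat rate fell, so the adjustment moved the pipe toward 409.3 Hz — it must have started below the reference.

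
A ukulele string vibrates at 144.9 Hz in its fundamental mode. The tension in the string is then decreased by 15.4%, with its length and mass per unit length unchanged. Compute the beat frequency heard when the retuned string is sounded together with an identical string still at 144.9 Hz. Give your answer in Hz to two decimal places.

11.62 Hz

For a string, f ∝ √T, so the new frequency is 144.9·√0.846 = 133.2765 Hz.
f_beat = |133.2765 − 144.9| = 11.62 Hz.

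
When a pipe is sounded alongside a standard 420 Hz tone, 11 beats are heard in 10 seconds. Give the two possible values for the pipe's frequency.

Beat frequency = 11/10 = 1.1 Hz.
|f − 420| = 1.1, so f = 420 ± 1.1.

418.9 Hz or 421.1 Hz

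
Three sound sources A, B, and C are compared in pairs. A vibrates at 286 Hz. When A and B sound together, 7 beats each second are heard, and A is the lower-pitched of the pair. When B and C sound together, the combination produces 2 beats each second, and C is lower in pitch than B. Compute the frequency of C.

B is above A, so f_B = 286 + 7 = 293 Hz.
C is below B, so f_C = 293 − 2 = 291 Hz.

291 Hz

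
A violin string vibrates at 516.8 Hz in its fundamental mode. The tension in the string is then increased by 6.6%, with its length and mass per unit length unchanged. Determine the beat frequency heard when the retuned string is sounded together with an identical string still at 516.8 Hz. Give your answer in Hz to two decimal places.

For a string, f ∝ √T, so the new frequency is 516.8·√1.066 = 533.5819 Hz.
f_beat = |533.5819 − 516.8| = 16.78 Hz.

16.78 Hz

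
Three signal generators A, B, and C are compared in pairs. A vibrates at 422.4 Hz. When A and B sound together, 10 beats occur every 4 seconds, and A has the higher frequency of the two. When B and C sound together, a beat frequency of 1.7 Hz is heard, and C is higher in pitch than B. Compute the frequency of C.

A–B: Beat frequency = 10/4 = 2.5 Hz.
B is below A, so f_B = 422.4 − 2.5 = 419.9 Hz.
C is above B, so f_C = 419.9 + 1.7 = 421.6 Hz.

421.6 Hz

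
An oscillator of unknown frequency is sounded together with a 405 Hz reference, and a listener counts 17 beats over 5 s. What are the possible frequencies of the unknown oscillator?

Beat frequency = 17/5 = 3.4 Hz.
|f − 405| = 3.4, so f = 405 ± 3.4.

401.6 Hz or 408.4 Hz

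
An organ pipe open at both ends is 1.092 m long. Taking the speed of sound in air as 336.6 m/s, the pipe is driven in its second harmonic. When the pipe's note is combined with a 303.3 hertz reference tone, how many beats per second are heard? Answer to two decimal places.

4.94 Hz

Open pipe: f_n = n·v/(2L) = 2·336.6/(2·1.092) = 308.2418 Hz.
f_beat = |308.2418 − 303.3| = 4.94 Hz.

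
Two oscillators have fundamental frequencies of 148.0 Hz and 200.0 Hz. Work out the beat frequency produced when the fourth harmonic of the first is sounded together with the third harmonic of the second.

8.0 Hz

Fourth harmonic of the first: 4·148.0 = 592.0 Hz.
Third harmonic of the second: 3·200.0 = 600.0 Hz.
f_beat = |592.0 − 600.0| = 8.0 Hz.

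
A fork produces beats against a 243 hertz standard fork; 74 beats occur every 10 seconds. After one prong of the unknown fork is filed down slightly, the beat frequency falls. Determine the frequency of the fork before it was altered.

235.6 Hz

Beat frequency = 74/10 = 7.4 Hz.
|f − 243| = 7.4, so the fork was at either 235.6 Hz or 250.4 Hz.
Filing a prong removes mass and raises the fork's frequency; the adjustment raises the fork's frequency.
The beat rate fell, so the adjustment moved the fork toward 243 Hz — it must have started below the reference.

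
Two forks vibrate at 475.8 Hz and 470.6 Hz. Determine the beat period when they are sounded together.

f_beat = |475.8 − 470.6| = 5.2 Hz.
Beat period T = 1 / f_beat = 1 / 5.2 s.

0.192 s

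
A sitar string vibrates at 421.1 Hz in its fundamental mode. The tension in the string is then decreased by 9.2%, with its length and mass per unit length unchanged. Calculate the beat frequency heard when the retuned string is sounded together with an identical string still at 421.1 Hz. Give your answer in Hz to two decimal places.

For a string, f ∝ √T, so the new frequency is 421.1·√0.908 = 401.2621 Hz.
f_beat = |401.2621 − 421.1| = 19.84 Hz.

19.84 Hz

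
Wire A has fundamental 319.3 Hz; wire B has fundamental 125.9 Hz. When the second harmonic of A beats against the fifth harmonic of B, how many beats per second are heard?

Second harmonic of the first: 2·319.3 = 638.6 Hz.
Fifth harmonic of the second: 5·125.9 = 629.5 Hz.
f_beat = |638.6 − 629.5| = 9.1 Hz.

9.1 Hz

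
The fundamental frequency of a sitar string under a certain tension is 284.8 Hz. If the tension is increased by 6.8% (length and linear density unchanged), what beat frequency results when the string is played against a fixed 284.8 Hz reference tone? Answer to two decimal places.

For a string, f ∝ √T, so the new frequency is 284.8·√1.068 = 294.3240 Hz.
f_beat = |294.3240 − 284.8| = 9.52 Hz.

9.52 Hz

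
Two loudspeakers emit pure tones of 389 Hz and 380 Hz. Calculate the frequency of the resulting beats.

The beat frequency equals the magnitude of the frequency difference.
|389 − 380| = 9 Hz.

9 Hz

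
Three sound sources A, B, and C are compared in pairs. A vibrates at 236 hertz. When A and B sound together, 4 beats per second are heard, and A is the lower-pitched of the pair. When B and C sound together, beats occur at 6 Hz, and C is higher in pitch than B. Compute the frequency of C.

B is above A, so f_B = 236 + 4 = 240 Hz.
C is above B, so f_C = 240 + 6 = 246 Hz.

246 Hz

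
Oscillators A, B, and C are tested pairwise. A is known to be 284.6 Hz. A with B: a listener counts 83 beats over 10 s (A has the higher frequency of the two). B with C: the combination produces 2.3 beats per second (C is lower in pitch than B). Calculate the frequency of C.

A–B: Beat frequency = 83/10 = 8.3 Hz.
B is below A, so f_B = 284.6 − 8.3 = 276.3 Hz.
C is below B, so f_C = 276.3 − 2.3 = 274 Hz.

274 Hz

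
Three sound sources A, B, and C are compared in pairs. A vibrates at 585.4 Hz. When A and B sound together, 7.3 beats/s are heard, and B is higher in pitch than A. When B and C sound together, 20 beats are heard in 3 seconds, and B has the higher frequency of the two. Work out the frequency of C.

586.0333 Hz

B is above A, so f_B = 585.4 + 7.3 = 592.7 Hz.
B–C: Beat frequency = 20/3 = 6.6667 Hz.
C is below B, so f_C = 592.7 − 6.6667 = 586.0333 Hz.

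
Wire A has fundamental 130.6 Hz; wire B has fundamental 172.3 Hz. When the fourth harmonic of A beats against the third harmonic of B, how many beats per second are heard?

5.5 Hz

Fourth harmonic of the first: 4·130.6 = 522.4 Hz.
Third harmonic of the second: 3·172.3 = 516.9 Hz.
f_beat = |522.4 − 516.9| = 5.5 Hz.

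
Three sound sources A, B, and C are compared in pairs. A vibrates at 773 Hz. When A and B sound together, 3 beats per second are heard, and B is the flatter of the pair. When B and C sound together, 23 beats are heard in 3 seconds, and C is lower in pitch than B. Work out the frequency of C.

B is below A, so f_B = 773 − 3 = 770 Hz.
B–C: Beat frequency = 23/3 = 7.6667 Hz.
C is below B, so f_C = 770 − 7.6667 = 762.3333 Hz.

762.3333 Hz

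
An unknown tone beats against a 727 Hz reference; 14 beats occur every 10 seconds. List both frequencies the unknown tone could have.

725.6 Hz or 728.4 Hz

Beat frequency = 14/10 = 1.4 Hz.
|f − 727| = 1.4, so f = 727 ± 1.4.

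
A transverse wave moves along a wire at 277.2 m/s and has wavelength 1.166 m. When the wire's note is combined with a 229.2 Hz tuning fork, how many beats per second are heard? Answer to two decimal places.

8.54 Hz

Source frequency f = v/λ = 277.2/1.166 = 237.7358 Hz.
f_beat = |237.7358 − 229.2| = 8.54 Hz.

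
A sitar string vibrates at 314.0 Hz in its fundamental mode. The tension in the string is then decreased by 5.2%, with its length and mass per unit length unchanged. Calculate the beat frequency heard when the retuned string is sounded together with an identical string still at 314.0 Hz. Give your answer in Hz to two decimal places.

For a string, f ∝ √T, so the new frequency is 314.0·√0.948 = 305.7270 Hz.
f_beat = |305.7270 − 314.0| = 8.27 Hz.

8.27 Hz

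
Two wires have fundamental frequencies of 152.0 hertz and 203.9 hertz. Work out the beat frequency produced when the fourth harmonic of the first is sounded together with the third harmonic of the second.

3.7 Hz

Fourth harmonic of the first: 4·152.0 = 608.0 Hz.
Third harmonic of the second: 3·203.9 = 611.7 Hz.
f_beat = |608.0 − 611.7| = 3.7 Hz.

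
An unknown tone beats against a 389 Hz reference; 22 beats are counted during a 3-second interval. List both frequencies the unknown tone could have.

Beat frequency = 22/3 = 7.3333 Hz.
|f − 389| = 7.3333, so f = 389 ± 7.3333.

381.6667 Hz or 396.3333 Hz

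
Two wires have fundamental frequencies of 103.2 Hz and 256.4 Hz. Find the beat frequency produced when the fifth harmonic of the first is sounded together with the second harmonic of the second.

Fifth harmonic of the first: 5·103.2 = 516.0 Hz.
Second harmonic of the second: 2·256.4 = 512.8 Hz.
f_beat = |516.0 − 512.8| = 3.2 Hz.

3.2 Hz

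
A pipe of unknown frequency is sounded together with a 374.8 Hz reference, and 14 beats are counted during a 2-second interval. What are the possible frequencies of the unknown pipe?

367.8 Hz or 381.8 Hz

Beat frequency = 14/2 = 7 Hz.
|f − 374.8| = 7, so f = 374.8 ± 7.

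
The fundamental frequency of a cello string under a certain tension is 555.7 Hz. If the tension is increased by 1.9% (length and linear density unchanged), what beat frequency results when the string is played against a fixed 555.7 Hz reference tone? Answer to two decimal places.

5.25 Hz

For a string, f ∝ √T, so the new frequency is 555.7·√1.019 = 560.9543 Hz.
f_beat = |560.9543 − 555.7| = 5.25 Hz.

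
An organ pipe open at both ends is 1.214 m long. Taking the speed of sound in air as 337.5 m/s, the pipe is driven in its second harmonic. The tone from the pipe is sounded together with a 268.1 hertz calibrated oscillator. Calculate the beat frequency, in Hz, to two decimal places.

Open pipe: f_n = n·v/(2L) = 2·337.5/(2·1.214) = 278.0066 Hz.
f_beat = |278.0066 − 268.1| = 9.91 Hz.

9.91 Hz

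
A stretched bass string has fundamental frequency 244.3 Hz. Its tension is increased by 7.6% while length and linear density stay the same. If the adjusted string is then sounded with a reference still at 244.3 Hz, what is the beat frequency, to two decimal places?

For a string, f ∝ √T, so the new frequency is 244.3·√1.076 = 253.4134 Hz.
f_beat = |253.4134 − 244.3| = 9.11 Hz.

9.11 Hz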